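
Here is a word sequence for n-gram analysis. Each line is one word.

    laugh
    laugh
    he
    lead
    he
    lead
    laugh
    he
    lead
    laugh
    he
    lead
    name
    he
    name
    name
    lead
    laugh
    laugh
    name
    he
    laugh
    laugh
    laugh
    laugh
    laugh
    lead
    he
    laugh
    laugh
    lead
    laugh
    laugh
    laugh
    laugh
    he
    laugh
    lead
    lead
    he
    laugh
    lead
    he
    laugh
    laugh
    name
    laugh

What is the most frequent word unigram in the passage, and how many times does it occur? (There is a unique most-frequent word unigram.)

"laugh", 22 times

Unigram frequencies (highest first):
  laugh: 22
  he: 10
  lead: 10
  name: 5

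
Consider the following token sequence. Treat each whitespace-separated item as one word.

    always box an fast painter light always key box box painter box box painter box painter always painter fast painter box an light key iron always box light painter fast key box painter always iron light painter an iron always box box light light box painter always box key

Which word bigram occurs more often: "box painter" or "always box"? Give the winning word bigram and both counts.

"box painter": 5 occurrences
"always box": 4 occurrences

"box painter" (5 vs 4)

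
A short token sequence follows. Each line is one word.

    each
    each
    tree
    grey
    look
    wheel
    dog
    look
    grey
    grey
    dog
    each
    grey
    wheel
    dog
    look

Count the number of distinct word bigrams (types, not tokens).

16 tokens → 15 bigram windows in total.
Repeated bigrams (each contributes count−1 duplicates):
  dog look: 2
  wheel dog: 2
2 duplicate windows → 15 − 2 = 13 distinct.

13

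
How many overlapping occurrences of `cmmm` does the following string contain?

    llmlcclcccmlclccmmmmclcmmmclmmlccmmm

Sliding a length-4 window over the 36 characters (33 positions):
  position 16–19: cmmm
  position 23–26: cmmm
  position 33–36: cmmm

3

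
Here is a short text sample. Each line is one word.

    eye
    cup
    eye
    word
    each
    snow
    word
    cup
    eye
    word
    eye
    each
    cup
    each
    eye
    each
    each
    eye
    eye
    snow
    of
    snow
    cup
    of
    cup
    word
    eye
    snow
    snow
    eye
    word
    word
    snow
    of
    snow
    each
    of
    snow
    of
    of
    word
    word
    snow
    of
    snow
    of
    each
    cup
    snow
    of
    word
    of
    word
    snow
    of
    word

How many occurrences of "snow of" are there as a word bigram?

Scanning the 55 overlapping bigram windows for "snow of":
  position 20–21: snow of
  position 33–34: snow of
  position 38–39: snow of
  position 43–44: snow of
  position 45–46: snow of
  position 49–50: snow of
  position 54–55: snow of

7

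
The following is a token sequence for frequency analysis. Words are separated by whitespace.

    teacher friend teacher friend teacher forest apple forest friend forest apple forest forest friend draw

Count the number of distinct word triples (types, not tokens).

15 tokens → 13 trigram windows in total.
Repeated trigrams (each contributes count−1 duplicates):
  forest apple forest: 2
  teacher friend teacher: 2
2 duplicate windows → 13 − 2 = 11 distinct.

11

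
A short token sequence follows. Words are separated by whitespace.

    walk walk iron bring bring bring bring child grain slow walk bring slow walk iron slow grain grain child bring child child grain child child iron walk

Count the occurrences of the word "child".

Scanning the 27 tokens for "child":
  position 8: child
  position 19: child
  position 21: child
  position 22: child
  position 24: child
  position 25: child

6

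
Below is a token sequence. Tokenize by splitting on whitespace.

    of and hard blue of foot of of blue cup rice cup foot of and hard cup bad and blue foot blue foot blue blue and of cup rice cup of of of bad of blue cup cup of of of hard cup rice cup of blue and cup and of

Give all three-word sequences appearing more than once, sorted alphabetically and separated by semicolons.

blue foot blue; cup of of; cup rice cup; of and hard; of blue cup; of of of; rice cup of

Trigram counts meeting the condition (more than once):
  blue foot blue: 2
  cup of of: 2
  cup rice cup: 3
  of and hard: 2
  of blue cup: 2
  of of of: 2
  rice cup of: 2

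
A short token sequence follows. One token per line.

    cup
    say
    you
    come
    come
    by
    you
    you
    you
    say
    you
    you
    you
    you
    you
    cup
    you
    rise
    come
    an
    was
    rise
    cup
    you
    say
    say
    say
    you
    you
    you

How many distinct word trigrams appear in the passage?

30 tokens → 28 trigram windows in total.
Repeated trigrams (each contributes count−1 duplicates):
  you you you: 5
  say you you: 2
5 duplicate windows → 28 − 5 = 23 distinct.

23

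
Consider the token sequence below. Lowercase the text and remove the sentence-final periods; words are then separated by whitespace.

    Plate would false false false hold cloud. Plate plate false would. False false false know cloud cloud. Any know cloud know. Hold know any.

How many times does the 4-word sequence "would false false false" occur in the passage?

2

Scanning the 21 overlapping 4-gram windows for "would false false false":
  position 2–5: would false false false
  position 11–14: would false false false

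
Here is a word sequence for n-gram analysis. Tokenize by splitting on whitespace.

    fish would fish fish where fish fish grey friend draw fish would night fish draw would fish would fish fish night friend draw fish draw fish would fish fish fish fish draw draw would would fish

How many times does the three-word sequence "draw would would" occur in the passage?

Scanning the 34 overlapping trigram windows for "draw would would":
  position 33–35: draw would would

1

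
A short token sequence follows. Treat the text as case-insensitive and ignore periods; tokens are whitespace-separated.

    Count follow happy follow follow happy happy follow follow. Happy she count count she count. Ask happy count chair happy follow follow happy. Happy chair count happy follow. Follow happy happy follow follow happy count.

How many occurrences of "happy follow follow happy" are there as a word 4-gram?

Scanning the 32 overlapping 4-gram windows for "happy follow follow happy":
  position 3–6: happy follow follow happy
  position 7–10: happy follow follow happy
  position 20–23: happy follow follow happy
  position 27–30: happy follow follow happy
  position 31–34: happy follow follow happy

5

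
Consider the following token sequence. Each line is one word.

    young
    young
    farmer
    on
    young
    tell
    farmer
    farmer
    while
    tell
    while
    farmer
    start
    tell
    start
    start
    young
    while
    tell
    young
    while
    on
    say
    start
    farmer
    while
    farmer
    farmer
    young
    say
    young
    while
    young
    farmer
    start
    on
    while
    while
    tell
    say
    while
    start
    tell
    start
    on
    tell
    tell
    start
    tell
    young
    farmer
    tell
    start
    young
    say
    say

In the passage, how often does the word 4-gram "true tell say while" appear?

Scanning the 53 overlapping 4-gram windows for "true tell say while":
  (none found)

0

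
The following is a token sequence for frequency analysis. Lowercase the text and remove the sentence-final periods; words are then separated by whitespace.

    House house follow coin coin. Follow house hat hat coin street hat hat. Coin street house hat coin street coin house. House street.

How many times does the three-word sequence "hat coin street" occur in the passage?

3

Scanning the 21 overlapping trigram windows for "hat coin street":
  position 9–11: hat coin street
  position 13–15: hat coin street
  position 17–19: hat coin street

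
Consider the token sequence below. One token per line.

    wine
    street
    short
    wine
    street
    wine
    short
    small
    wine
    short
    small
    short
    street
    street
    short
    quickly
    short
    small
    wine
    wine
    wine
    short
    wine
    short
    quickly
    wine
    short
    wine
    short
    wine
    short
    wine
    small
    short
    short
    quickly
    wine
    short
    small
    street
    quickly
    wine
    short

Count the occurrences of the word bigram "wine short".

Scanning the 42 overlapping bigram windows for "wine short":
  position 6–7: wine short
  position 9–10: wine short
  position 21–22: wine short
  position 23–24: wine short
  position 26–27: wine short
  position 28–29: wine short
  position 30–31: wine short
  position 37–38: wine short
  position 42–43: wine short

9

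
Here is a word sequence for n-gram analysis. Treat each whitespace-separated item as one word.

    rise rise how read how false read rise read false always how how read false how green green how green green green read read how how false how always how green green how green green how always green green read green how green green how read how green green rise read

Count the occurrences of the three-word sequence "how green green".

6

Scanning the 49 overlapping trigram windows for "how green green":
  position 16–18: how green green
  position 19–21: how green green
  position 30–32: how green green
  position 33–35: how green green
  position 42–44: how green green
  position 47–49: how green green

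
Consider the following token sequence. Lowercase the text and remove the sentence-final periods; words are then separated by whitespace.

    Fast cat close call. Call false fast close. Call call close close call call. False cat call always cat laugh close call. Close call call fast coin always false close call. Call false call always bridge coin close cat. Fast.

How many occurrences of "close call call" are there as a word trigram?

5

Scanning the 38 overlapping trigram windows for "close call call":
  position 3–5: close call call
  position 8–10: close call call
  position 12–14: close call call
  position 23–25: close call call
  position 30–32: close call call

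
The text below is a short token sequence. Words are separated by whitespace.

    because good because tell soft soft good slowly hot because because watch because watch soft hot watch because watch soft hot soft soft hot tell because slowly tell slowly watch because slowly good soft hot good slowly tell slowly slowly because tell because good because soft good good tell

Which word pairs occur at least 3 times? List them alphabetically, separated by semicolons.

because watch; soft hot; watch because

Bigram counts meeting the condition (at least 3 times):
  because watch: 3
  soft hot: 4
  watch because: 3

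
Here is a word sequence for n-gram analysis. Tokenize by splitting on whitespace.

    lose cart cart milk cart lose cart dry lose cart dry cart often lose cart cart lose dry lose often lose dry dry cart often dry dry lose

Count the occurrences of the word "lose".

Scanning the 28 tokens for "lose":
  position 1: lose
  position 6: lose
  position 9: lose
  position 14: lose
  position 17: lose
  position 19: lose
  position 21: lose
  position 28: lose

8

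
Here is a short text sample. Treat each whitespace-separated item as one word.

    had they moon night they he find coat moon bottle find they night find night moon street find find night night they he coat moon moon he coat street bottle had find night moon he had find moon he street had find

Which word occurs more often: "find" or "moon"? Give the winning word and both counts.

"find": 8 occurrences
"moon": 7 occurrences

"find" (8 vs 7)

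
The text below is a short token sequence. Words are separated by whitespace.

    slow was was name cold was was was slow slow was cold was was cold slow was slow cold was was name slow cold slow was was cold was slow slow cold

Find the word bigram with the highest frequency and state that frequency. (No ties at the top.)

"was was", 6 times

Bigram frequencies (highest first):
  was was: 6
  slow was: 4
  cold was: 4
  was slow: 3
  was cold: 3
  slow cold: 3
  … (5 more, each ≤ 2)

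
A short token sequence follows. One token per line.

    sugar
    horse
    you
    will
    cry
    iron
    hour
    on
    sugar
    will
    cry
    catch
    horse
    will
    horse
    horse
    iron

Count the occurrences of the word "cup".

Scanning the 17 tokens for "cup":
  (none found)

0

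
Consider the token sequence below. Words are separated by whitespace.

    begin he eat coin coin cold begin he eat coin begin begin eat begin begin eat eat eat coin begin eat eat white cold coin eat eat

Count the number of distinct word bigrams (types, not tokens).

27 tokens → 26 bigram windows in total.
Repeated bigrams (each contributes count−1 duplicates):
  eat eat: 4
  begin eat: 3
  eat coin: 3
  begin begin: 2
  begin he: 2
  coin begin: 2
  he eat: 2
11 duplicate windows → 26 − 11 = 15 distinct.

15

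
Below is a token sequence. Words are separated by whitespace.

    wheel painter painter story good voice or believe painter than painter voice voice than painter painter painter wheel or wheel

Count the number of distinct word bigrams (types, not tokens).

20 tokens → 19 bigram windows in total.
Repeated bigrams (each contributes count−1 duplicates):
  painter painter: 3
  than painter: 2
3 duplicate windows → 19 − 3 = 16 distinct.

16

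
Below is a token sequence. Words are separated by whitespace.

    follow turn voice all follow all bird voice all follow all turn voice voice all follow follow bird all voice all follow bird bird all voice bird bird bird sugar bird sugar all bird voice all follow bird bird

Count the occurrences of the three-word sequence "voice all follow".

Scanning the 37 overlapping trigram windows for "voice all follow":
  position 3–5: voice all follow
  position 8–10: voice all follow
  position 14–16: voice all follow
  position 20–22: voice all follow
  position 35–37: voice all follow

5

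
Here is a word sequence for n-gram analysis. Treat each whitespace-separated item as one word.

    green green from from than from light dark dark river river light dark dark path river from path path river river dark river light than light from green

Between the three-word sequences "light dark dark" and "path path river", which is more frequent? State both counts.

"light dark dark" (2 vs 1)

"light dark dark": 2 occurrences
"path path river": 1 occurrence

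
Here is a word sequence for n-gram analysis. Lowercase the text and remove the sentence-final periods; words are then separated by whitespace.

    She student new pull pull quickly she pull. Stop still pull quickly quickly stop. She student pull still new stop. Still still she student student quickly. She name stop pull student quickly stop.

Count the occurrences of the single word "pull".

6

Scanning the 33 tokens for "pull":
  position 4: pull
  position 5: pull
  position 8: pull
  position 11: pull
  position 17: pull
  position 30: pull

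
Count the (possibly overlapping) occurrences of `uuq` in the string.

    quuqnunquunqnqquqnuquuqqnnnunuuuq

Sliding a length-3 window over the 33 characters (31 positions):
  position 2–4: uuq
  position 21–23: uuq
  position 31–33: uuq

3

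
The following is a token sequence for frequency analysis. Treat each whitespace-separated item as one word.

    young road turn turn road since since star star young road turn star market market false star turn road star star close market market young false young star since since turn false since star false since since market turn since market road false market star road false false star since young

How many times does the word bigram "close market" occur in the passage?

1

Scanning the 50 overlapping bigram windows for "close market":
  position 22–23: close market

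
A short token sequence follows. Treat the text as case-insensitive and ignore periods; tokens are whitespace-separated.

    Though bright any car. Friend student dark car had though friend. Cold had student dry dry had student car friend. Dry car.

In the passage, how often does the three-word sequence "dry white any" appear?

Scanning the 20 overlapping trigram windows for "dry white any":
  (none found)

0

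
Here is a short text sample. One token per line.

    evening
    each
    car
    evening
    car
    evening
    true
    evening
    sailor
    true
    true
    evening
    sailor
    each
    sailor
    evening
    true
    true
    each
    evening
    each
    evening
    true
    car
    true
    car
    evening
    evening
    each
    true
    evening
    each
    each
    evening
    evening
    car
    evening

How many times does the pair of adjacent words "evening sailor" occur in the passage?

2

Scanning the 36 overlapping bigram windows for "evening sailor":
  position 8–9: evening sailor
  position 12–13: evening sailor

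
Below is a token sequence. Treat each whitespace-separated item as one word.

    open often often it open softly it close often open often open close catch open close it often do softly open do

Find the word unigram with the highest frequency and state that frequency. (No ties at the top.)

Unigram frequencies (highest first):
  open: 6
  often: 5
  it: 3
  close: 3
  softly: 2
  do: 2
  … (1 more, each ≤ 1)

"open", 6 times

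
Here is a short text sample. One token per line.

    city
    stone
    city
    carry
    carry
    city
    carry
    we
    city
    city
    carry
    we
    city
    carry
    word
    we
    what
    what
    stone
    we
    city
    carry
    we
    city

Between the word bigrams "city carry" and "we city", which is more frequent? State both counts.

"city carry": 5 occurrences
"we city": 4 occurrences

"city carry" (5 vs 4)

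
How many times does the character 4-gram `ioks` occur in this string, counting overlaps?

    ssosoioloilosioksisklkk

1

Sliding a length-4 window over the 23 characters (20 positions):
  position 14–17: ioks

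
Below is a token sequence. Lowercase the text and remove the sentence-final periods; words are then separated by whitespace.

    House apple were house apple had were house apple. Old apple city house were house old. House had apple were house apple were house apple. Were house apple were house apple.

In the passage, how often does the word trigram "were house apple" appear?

6

Scanning the 29 overlapping trigram windows for "were house apple":
  position 3–5: were house apple
  position 7–9: were house apple
  position 20–22: were house apple
  position 23–25: were house apple
  position 26–28: were house apple
  position 29–31: were house apple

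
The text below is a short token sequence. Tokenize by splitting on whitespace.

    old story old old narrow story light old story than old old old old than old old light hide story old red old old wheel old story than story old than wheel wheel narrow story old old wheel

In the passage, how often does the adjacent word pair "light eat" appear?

0

Scanning the 37 overlapping bigram windows for "light eat":
  (none found)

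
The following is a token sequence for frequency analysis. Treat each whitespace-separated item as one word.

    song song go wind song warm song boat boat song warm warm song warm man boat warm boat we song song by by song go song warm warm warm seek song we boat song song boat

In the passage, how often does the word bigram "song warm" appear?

4

Scanning the 35 overlapping bigram windows for "song warm":
  position 5–6: song warm
  position 10–11: song warm
  position 13–14: song warm
  position 26–27: song warm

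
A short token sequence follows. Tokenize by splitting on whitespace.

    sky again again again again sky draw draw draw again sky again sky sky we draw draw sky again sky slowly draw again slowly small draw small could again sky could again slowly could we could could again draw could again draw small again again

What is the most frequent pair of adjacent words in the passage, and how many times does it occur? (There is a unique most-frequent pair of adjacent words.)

"again sky", 5 times

Bigram frequencies (highest first):
  again sky: 5
  again again: 4
  could again: 4
  sky again: 3
  draw draw: 3
  draw again: 2
  … (20 more, each ≤ 2)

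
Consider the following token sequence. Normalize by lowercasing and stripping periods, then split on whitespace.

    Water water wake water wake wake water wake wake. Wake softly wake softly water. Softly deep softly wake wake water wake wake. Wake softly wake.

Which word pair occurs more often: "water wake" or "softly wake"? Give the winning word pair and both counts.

"water wake": 4 occurrences
"softly wake": 3 occurrences

"water wake" (4 vs 3)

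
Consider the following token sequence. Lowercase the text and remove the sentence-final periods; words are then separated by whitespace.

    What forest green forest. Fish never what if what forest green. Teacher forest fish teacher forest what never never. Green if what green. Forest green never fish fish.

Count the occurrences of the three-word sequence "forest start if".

Scanning the 26 overlapping trigram windows for "forest start if":
  (none found)

0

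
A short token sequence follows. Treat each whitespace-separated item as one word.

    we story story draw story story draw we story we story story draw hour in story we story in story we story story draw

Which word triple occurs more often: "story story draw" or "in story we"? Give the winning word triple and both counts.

"story story draw" (4 vs 2)

"story story draw": 4 occurrences
"in story we": 2 occurrences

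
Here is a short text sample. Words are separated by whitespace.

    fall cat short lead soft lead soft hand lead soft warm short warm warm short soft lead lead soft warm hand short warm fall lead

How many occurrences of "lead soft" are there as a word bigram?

4

Scanning the 24 overlapping bigram windows for "lead soft":
  position 4–5: lead soft
  position 6–7: lead soft
  position 9–10: lead soft
  position 18–19: lead soft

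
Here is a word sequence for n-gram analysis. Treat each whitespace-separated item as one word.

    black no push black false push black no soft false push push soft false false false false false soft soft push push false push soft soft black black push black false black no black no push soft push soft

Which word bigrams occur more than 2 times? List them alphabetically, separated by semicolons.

Bigram counts meeting the condition (more than 2 times):
  black no: 4
  false false: 4
  false push: 3
  push black: 3
  push soft: 4

black no; false false; false push; push black; push soft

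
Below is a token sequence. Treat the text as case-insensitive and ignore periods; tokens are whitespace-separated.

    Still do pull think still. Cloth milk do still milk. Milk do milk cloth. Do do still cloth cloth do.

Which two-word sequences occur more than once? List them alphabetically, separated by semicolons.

cloth do; do still; milk do; still cloth

Bigram counts meeting the condition (more than once):
  cloth do: 2
  do still: 2
  milk do: 2
  still cloth: 2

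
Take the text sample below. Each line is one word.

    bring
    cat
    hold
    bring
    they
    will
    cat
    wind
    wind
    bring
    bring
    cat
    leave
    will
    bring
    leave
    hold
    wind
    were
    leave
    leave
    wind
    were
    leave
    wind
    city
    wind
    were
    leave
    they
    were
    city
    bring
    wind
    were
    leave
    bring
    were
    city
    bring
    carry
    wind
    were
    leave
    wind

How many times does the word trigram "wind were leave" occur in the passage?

5

Scanning the 43 overlapping trigram windows for "wind were leave":
  position 18–20: wind were leave
  position 22–24: wind were leave
  position 27–29: wind were leave
  position 34–36: wind were leave
  position 42–44: wind were leave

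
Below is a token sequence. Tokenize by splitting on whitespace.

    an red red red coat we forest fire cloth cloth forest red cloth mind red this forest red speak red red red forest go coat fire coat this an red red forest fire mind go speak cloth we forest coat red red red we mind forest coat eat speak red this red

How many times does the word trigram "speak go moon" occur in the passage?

0

Scanning the 50 overlapping trigram windows for "speak go moon":
  (none found)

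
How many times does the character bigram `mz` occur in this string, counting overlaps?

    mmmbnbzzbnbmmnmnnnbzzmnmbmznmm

1

Sliding a length-2 window over the 30 characters (29 positions):
  position 26–27: mz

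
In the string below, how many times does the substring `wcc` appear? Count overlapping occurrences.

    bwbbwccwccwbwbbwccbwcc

4

Sliding a length-3 window over the 22 characters (20 positions):
  position 5–7: wcc
  position 8–10: wcc
  position 16–18: wcc
  position 20–22: wcc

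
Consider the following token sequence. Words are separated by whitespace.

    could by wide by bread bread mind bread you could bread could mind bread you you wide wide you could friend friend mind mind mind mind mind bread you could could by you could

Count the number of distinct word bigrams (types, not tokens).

22

34 tokens → 33 bigram windows in total.
Repeated bigrams (each contributes count−1 duplicates):
  mind mind: 4
  you could: 4
  bread you: 3
  mind bread: 3
  could by: 2
11 duplicate windows → 33 − 11 = 22 distinct.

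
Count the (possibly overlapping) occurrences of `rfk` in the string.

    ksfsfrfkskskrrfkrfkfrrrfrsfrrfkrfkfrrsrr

5

Sliding a length-3 window over the 40 characters (38 positions):
  position 6–8: rfk
  position 14–16: rfk
  position 17–19: rfk
  position 29–31: rfk
  position 32–34: rfk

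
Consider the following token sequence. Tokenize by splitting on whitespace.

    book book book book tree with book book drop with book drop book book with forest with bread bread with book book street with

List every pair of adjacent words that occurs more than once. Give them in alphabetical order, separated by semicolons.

Bigram counts meeting the condition (more than once):
  book book: 6
  book drop: 2
  with book: 3

book book; book drop; with book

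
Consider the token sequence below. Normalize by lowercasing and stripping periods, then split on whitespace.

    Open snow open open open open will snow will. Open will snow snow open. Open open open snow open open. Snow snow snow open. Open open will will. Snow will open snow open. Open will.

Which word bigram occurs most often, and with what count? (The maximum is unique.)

Bigram frequencies (highest first):
  open open: 10
  snow open: 5
  open snow: 4
  open will: 4
  will snow: 3
  snow snow: 3
  … (3 more, each ≤ 2)

"open open", 10 times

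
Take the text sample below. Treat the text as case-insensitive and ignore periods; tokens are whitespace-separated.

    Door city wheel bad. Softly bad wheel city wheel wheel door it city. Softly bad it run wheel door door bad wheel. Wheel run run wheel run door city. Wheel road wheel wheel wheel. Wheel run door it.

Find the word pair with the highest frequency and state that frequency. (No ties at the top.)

"wheel wheel", 5 times

Bigram frequencies (highest first):
  wheel wheel: 5
  city wheel: 3
  wheel run: 3
  door city: 2
  softly bad: 2
  bad wheel: 2
  … (16 more, each ≤ 2)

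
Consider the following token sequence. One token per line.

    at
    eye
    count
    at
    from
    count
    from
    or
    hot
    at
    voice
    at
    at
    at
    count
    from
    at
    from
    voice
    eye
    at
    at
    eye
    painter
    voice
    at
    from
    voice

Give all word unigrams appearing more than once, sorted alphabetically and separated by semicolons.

at; count; eye; from; voice

Unigram counts meeting the condition (more than once):
  at: 10
  count: 3
  eye: 3
  from: 5
  voice: 4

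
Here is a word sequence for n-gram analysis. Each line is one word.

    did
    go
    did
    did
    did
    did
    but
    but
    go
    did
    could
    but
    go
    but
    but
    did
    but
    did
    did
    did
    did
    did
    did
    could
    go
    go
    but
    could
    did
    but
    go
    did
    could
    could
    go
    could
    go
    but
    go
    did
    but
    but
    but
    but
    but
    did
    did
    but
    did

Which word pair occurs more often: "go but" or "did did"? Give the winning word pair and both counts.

"go but": 3 occurrences
"did did": 9 occurrences

"did did" (9 vs 3)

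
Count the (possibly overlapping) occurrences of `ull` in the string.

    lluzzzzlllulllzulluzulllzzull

4

Sliding a length-3 window over the 29 characters (27 positions):
  position 11–13: ull
  position 16–18: ull
  position 21–23: ull
  position 27–29: ull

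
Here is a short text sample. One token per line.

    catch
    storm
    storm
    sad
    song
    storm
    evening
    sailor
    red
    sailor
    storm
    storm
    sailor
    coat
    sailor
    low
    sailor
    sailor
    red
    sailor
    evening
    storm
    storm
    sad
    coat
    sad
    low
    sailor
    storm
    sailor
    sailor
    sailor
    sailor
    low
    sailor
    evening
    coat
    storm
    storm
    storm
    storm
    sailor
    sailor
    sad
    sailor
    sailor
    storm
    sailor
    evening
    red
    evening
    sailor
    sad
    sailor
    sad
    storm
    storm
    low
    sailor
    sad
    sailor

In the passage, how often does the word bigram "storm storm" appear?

7

Scanning the 60 overlapping bigram windows for "storm storm":
  position 2–3: storm storm
  position 11–12: storm storm
  position 22–23: storm storm
  position 38–39: storm storm
  position 39–40: storm storm
  position 40–41: storm storm
  position 56–57: storm storm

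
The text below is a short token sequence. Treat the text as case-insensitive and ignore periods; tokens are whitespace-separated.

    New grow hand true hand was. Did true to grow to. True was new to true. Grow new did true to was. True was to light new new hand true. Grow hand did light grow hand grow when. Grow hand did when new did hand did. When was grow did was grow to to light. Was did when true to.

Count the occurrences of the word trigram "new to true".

Scanning the 58 overlapping trigram windows for "new to true":
  position 14–16: new to true

1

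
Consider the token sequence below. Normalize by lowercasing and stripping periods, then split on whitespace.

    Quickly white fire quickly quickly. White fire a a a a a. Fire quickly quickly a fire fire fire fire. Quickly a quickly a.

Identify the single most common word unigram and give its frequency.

Unigram frequencies (highest first):
  a: 8
  quickly: 7
  fire: 7
  white: 2

"a", 8 times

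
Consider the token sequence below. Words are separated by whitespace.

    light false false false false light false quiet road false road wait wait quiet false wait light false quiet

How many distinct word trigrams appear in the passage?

19 tokens → 17 trigram windows in total.
Repeated trigrams (each contributes count−1 duplicates):
  false false false: 2
  light false quiet: 2
2 duplicate windows → 17 − 2 = 15 distinct.

15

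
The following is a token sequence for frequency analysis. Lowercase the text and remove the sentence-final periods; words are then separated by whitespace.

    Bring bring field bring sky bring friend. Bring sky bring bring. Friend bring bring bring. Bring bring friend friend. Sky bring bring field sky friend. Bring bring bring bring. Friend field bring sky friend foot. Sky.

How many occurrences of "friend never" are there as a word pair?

0

Scanning the 35 overlapping bigram windows for "friend never":
  (none found)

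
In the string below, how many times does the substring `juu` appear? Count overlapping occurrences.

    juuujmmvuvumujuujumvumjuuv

Sliding a length-3 window over the 26 characters (24 positions):
  position 1–3: juu
  position 14–16: juu
  position 23–25: juu

3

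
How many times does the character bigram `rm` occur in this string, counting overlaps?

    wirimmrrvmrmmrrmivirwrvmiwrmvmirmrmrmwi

Sliding a length-2 window over the 39 characters (38 positions):
  position 11–12: rm
  position 15–16: rm
  position 27–28: rm
  position 32–33: rm
  position 34–35: rm
  position 36–37: rm

6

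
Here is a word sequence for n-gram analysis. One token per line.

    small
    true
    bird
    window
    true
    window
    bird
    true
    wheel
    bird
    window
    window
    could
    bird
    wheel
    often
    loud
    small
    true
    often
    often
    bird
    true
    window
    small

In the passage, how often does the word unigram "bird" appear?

5

Scanning the 25 tokens for "bird":
  position 3: bird
  position 7: bird
  position 10: bird
  position 14: bird
  position 22: bird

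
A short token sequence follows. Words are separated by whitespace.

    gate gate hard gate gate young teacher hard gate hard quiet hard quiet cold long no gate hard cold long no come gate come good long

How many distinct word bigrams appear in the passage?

26 tokens → 25 bigram windows in total.
Repeated bigrams (each contributes count−1 duplicates):
  gate hard: 3
  cold long: 2
  gate gate: 2
  hard gate: 2
  hard quiet: 2
  long no: 2
7 duplicate windows → 25 − 7 = 18 distinct.

18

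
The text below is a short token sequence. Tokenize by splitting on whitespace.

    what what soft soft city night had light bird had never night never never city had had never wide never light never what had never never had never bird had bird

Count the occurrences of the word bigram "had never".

4

Scanning the 30 overlapping bigram windows for "had never":
  position 10–11: had never
  position 17–18: had never
  position 24–25: had never
  position 27–28: had never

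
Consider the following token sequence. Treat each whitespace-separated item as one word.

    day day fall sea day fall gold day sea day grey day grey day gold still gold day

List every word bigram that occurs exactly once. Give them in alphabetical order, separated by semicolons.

Bigram counts meeting the condition (exactly once):
  day day: 1
  day gold: 1
  day sea: 1
  fall gold: 1
  fall sea: 1
  gold still: 1
  still gold: 1

day day; day gold; day sea; fall gold; fall sea; gold still; still gold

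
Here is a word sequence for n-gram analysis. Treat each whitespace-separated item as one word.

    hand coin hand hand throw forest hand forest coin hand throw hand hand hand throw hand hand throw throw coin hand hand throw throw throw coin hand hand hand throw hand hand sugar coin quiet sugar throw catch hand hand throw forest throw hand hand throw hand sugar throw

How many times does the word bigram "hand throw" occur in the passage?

8

Scanning the 48 overlapping bigram windows for "hand throw":
  position 4–5: hand throw
  position 10–11: hand throw
  position 14–15: hand throw
  position 17–18: hand throw
  position 22–23: hand throw
  position 29–30: hand throw
  position 40–41: hand throw
  position 45–46: hand throw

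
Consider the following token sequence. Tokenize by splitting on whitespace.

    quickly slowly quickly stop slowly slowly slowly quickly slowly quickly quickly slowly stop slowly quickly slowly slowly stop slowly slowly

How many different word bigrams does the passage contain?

7

20 tokens → 19 bigram windows in total.
Repeated bigrams (each contributes count−1 duplicates):
  quickly slowly: 4
  slowly quickly: 4
  slowly slowly: 4
  stop slowly: 3
  slowly stop: 2
12 duplicate windows → 19 − 12 = 7 distinct.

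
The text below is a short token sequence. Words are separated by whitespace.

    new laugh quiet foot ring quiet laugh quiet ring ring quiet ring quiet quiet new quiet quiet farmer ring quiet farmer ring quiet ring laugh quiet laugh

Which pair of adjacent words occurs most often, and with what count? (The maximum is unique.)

"ring quiet", 5 times

Bigram frequencies (highest first):
  ring quiet: 5
  laugh quiet: 3
  quiet ring: 3
  quiet laugh: 2
  quiet quiet: 2
  quiet farmer: 2
  … (8 more, each ≤ 2)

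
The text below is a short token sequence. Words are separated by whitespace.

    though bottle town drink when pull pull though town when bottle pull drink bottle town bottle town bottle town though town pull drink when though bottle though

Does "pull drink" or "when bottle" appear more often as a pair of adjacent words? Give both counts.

"pull drink": 2 occurrences
"when bottle": 1 occurrence

"pull drink" (2 vs 1)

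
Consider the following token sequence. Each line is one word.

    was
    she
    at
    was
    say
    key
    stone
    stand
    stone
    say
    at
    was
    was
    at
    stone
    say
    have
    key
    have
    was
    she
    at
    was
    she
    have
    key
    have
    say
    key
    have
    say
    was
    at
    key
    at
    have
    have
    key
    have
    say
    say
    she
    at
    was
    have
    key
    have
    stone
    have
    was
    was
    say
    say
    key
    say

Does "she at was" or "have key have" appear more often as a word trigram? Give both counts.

"have key have" (4 vs 3)

"she at was": 3 occurrences
"have key have": 4 occurrences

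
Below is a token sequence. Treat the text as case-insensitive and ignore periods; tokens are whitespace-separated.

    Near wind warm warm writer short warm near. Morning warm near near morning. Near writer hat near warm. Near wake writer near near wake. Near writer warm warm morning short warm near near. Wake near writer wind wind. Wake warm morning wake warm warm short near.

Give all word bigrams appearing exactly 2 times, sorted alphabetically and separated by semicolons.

near morning; short warm; wake near; wake warm; warm morning

Bigram counts meeting the condition (exactly 2 times):
  near morning: 2
  short warm: 2
  wake near: 2
  wake warm: 2
  warm morning: 2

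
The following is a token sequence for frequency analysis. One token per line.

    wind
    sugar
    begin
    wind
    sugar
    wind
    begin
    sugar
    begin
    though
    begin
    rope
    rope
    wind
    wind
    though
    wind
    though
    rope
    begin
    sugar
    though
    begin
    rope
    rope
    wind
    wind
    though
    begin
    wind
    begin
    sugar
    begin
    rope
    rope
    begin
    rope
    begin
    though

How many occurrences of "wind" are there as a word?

Scanning the 39 tokens for "wind":
  position 1: wind
  position 4: wind
  position 6: wind
  position 14: wind
  position 15: wind
  position 17: wind
  position 26: wind
  position 27: wind
  position 30: wind

9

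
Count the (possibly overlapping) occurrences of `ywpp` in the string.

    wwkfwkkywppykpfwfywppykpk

2

Sliding a length-4 window over the 25 characters (22 positions):
  position 8–11: ywpp
  position 18–21: ywpp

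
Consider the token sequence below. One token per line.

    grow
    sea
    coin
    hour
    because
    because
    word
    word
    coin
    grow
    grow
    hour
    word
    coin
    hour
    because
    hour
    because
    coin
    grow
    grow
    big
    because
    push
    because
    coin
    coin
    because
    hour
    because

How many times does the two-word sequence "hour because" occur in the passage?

Scanning the 29 overlapping bigram windows for "hour because":
  position 4–5: hour because
  position 15–16: hour because
  position 17–18: hour because
  position 29–30: hour because

4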